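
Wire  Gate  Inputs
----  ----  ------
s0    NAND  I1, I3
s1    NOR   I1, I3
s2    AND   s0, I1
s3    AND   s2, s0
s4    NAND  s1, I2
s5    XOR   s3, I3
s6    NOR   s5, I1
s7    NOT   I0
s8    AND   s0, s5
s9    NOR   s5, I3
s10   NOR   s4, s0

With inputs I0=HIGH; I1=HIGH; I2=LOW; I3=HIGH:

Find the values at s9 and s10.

s9 = LOW  s10 = LOW

s0 = I1 NAND I3 = HIGH NAND HIGH = LOW
s1 = I1 NOR I3 = HIGH NOR HIGH = LOW
s2 = s0 AND I1 = LOW AND HIGH = LOW
s3 = s2 AND s0 = LOW AND LOW = LOW
s4 = s1 NAND I2 = LOW NAND LOW = HIGH
s5 = s3 XOR I3 = LOW XOR HIGH = HIGH
s9 = s5 NOR I3 = HIGH NOR HIGH = LOW
s10 = s4 NOR s0 = HIGH NOR LOW = LOW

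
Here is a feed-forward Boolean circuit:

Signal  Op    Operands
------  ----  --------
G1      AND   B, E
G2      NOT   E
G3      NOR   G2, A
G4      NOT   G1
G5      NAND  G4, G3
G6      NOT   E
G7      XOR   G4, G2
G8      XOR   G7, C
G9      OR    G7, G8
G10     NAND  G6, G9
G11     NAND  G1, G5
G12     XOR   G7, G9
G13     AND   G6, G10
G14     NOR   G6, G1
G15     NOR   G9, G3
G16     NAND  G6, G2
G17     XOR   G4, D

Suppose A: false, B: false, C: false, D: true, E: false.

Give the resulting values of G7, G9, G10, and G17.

G7 = false, G9 = false, G10 = true, G17 = false

G1 = B AND E = false AND false = false
G2 = NOT E = NOT false = true
G4 = NOT G1 = NOT false = true
G6 = NOT E = NOT false = true
G7 = G4 XOR G2 = true XOR true = false
G8 = G7 XOR C = false XOR false = false
G9 = G7 OR G8 = false OR false = false
G10 = G6 NAND G9 = true NAND false = true
G17 = G4 XOR D = true XOR true = false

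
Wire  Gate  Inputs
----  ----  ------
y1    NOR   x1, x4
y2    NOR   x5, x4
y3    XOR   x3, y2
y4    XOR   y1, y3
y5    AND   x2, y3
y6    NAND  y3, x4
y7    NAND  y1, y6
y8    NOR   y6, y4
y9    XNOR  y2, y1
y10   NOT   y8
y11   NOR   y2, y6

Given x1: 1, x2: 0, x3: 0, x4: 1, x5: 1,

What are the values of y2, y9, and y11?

y2 = 0  y9 = 1  y11 = 0

y1 = x1 NOR x4 = 1 NOR 1 = 0
y2 = x5 NOR x4 = 1 NOR 1 = 0
y3 = x3 XOR y2 = 0 XOR 0 = 0
y6 = y3 NAND x4 = 0 NAND 1 = 1
y9 = y2 XNOR y1 = 0 XNOR 0 = 1
y11 = y2 NOR y6 = 0 NOR 1 = 0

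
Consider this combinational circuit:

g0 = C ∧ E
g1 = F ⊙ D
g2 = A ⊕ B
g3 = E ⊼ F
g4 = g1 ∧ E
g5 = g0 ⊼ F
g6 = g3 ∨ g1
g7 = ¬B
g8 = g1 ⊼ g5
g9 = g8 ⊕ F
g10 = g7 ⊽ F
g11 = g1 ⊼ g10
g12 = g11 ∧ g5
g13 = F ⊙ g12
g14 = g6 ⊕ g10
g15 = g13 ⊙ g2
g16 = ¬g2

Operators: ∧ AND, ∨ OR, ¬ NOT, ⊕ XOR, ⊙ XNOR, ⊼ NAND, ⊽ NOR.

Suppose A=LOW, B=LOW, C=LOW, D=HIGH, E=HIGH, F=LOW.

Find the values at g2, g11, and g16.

g2 = LOW; g11 = HIGH; g16 = HIGH

g1 = F XNOR D = LOW XNOR HIGH = LOW
g2 = A XOR B = LOW XOR LOW = LOW
g7 = NOT B = NOT LOW = HIGH
g10 = g7 NOR F = HIGH NOR LOW = LOW
g11 = g1 NAND g10 = LOW NAND LOW = HIGH
g16 = NOT g2 = NOT LOW = HIGH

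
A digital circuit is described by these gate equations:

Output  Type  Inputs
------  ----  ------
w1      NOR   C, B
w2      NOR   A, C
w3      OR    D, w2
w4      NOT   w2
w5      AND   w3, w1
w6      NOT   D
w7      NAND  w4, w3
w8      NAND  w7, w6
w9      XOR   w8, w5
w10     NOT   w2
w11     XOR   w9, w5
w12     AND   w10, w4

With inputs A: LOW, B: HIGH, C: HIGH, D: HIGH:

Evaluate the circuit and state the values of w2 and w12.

w2 = A NOR C = LOW NOR HIGH = LOW
w4 = NOT w2 = NOT LOW = HIGH
w10 = NOT w2 = NOT LOW = HIGH
w12 = w10 AND w4 = HIGH AND HIGH = HIGH

w2 = LOW  w12 = HIGH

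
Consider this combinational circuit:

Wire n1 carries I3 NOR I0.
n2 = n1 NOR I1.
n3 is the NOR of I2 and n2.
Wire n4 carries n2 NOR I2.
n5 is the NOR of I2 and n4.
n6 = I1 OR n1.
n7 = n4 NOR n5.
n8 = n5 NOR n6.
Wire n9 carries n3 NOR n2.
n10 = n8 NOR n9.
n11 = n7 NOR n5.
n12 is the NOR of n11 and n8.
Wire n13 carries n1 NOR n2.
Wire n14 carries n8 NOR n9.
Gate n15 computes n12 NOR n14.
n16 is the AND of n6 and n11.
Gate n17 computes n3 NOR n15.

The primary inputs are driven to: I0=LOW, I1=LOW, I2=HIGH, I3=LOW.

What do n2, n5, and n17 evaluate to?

n2 = LOW, n5 = LOW, n17 = HIGH

n1 = I3 NOR I0 = LOW NOR LOW = HIGH
n2 = n1 NOR I1 = HIGH NOR LOW = LOW
n3 = I2 NOR n2 = HIGH NOR LOW = LOW
n4 = n2 NOR I2 = LOW NOR HIGH = LOW
n5 = I2 NOR n4 = HIGH NOR LOW = LOW
n6 = I1 OR n1 = LOW OR HIGH = HIGH
n7 = n4 NOR n5 = LOW NOR LOW = HIGH
n8 = n5 NOR n6 = LOW NOR HIGH = LOW
n9 = n3 NOR n2 = LOW NOR LOW = HIGH
n11 = n7 NOR n5 = HIGH NOR LOW = LOW
n12 = n11 NOR n8 = LOW NOR LOW = HIGH
n14 = n8 NOR n9 = LOW NOR HIGH = LOW
n15 = n12 NOR n14 = HIGH NOR LOW = LOW
n17 = n3 NOR n15 = LOW NOR LOW = HIGH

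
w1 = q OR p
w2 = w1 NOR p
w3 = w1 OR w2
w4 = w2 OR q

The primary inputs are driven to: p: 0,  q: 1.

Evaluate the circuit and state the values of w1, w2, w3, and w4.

w1 = q OR p = 1 OR 0 = 1
w2 = w1 NOR p = 1 NOR 0 = 0
w3 = w1 OR w2 = 1 OR 0 = 1
w4 = w2 OR q = 0 OR 1 = 1

w1 = 1  w2 = 0  w3 = 1  w4 = 1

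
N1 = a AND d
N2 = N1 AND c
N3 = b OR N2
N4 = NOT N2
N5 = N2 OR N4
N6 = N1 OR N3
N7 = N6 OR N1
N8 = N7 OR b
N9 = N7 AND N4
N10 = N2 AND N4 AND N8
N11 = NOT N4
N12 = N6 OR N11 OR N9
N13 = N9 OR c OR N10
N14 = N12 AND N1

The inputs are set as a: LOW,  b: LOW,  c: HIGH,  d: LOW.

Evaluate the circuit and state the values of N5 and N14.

N1 = a AND d = LOW AND LOW = LOW
N2 = N1 AND c = LOW AND HIGH = LOW
N3 = b OR N2 = LOW OR LOW = LOW
N4 = NOT N2 = NOT LOW = HIGH
N5 = N2 OR N4 = LOW OR HIGH = HIGH
N6 = N1 OR N3 = LOW OR LOW = LOW
N7 = N6 OR N1 = LOW OR LOW = LOW
N9 = N7 AND N4 = LOW AND HIGH = LOW
N11 = NOT N4 = NOT HIGH = LOW
N12 = N6 OR N11 OR N9 = LOW OR LOW OR LOW = LOW
N14 = N12 AND N1 = LOW AND LOW = LOW

N5 = HIGH  N14 = LOW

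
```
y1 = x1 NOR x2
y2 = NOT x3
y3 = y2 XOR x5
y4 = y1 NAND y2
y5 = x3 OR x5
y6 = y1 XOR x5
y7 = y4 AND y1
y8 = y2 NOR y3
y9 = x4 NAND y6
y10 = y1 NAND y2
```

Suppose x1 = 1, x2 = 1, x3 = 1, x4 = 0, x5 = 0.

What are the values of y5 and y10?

y1 = x1 NOR x2 = 1 NOR 1 = 0
y2 = NOT x3 = NOT 1 = 0
y5 = x3 OR x5 = 1 OR 0 = 1
y10 = y1 NAND y2 = 0 NAND 0 = 1

y5 = 1, y10 = 1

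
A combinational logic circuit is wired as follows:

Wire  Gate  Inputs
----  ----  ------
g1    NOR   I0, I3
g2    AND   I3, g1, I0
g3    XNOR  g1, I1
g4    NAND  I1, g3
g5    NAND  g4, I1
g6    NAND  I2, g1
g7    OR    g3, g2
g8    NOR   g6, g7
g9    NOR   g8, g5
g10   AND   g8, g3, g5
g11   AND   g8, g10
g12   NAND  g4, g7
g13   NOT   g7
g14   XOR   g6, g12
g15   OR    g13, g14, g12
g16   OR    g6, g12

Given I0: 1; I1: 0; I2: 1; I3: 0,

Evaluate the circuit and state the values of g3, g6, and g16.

g1 = I0 NOR I3 = 1 NOR 0 = 0
g2 = I3 AND g1 AND I0 = 0 AND 0 AND 1 = 0
g3 = g1 XNOR I1 = 0 XNOR 0 = 1
g4 = I1 NAND g3 = 0 NAND 1 = 1
g6 = I2 NAND g1 = 1 NAND 0 = 1
g7 = g3 OR g2 = 1 OR 0 = 1
g12 = g4 NAND g7 = 1 NAND 1 = 0
g16 = g6 OR g12 = 1 OR 0 = 1

g3 = 1  g6 = 1  g16 = 1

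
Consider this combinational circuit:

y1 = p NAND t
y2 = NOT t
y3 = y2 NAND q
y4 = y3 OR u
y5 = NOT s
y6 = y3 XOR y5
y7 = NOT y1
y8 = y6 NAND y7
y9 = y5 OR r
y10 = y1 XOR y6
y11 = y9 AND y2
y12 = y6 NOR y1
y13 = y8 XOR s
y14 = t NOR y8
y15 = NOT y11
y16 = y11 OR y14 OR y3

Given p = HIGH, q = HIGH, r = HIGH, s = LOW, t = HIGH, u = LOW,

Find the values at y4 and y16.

y1 = p NAND t = HIGH NAND HIGH = LOW
y2 = NOT t = NOT HIGH = LOW
y3 = y2 NAND q = LOW NAND HIGH = HIGH
y4 = y3 OR u = HIGH OR LOW = HIGH
y5 = NOT s = NOT LOW = HIGH
y6 = y3 XOR y5 = HIGH XOR HIGH = LOW
y7 = NOT y1 = NOT LOW = HIGH
y8 = y6 NAND y7 = LOW NAND HIGH = HIGH
y9 = y5 OR r = HIGH OR HIGH = HIGH
y11 = y9 AND y2 = HIGH AND LOW = LOW
y14 = t NOR y8 = HIGH NOR HIGH = LOW
y16 = y11 OR y14 OR y3 = LOW OR LOW OR HIGH = HIGH

y4 = HIGH, y16 = HIGH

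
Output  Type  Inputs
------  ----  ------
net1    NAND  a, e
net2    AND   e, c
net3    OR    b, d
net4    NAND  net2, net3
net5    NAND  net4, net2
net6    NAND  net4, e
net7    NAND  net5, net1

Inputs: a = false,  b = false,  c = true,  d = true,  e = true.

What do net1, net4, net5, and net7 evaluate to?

net1 = true, net4 = false, net5 = true, net7 = false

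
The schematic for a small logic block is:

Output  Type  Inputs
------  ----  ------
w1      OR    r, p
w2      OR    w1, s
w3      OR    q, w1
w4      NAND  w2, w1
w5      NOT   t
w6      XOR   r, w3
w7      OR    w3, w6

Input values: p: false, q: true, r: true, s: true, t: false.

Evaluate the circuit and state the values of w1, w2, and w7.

w1 = true; w2 = true; w7 = true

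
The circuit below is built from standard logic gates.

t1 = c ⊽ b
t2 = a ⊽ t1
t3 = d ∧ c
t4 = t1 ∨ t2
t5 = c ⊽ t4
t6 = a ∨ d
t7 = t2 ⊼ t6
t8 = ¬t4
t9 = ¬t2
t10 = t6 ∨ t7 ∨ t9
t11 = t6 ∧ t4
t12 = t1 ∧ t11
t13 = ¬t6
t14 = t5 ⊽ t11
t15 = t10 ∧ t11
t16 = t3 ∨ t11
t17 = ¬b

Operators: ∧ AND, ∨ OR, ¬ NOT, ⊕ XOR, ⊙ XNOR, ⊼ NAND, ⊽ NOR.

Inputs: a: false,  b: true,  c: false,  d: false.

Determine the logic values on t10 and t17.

t10 = true  t17 = false

t1 = c NOR b = false NOR true = false
t2 = a NOR t1 = false NOR false = true
t6 = a OR d = false OR false = false
t7 = t2 NAND t6 = true NAND false = true
t9 = NOT t2 = NOT true = false
t10 = t6 OR t7 OR t9 = false OR true OR false = true
t17 = NOT b = NOT true = false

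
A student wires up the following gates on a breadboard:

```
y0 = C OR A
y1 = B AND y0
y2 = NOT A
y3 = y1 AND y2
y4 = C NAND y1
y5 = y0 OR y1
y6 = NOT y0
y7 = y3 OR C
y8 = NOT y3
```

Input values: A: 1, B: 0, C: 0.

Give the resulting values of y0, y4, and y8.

y0 = C OR A = 0 OR 1 = 1
y1 = B AND y0 = 0 AND 1 = 0
y2 = NOT A = NOT 1 = 0
y3 = y1 AND y2 = 0 AND 0 = 0
y4 = C NAND y1 = 0 NAND 0 = 1
y8 = NOT y3 = NOT 0 = 1

y0 = 1, y4 = 1, y8 = 1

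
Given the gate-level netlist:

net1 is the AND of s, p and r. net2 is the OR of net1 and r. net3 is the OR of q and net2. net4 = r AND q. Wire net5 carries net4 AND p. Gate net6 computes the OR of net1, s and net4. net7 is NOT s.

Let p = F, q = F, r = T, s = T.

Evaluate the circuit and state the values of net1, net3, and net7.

net1 = F  net3 = T  net7 = F

net1 = s AND p AND r = T AND F AND T = F
net2 = net1 OR r = F OR T = T
net3 = q OR net2 = F OR T = T
net7 = NOT s = NOT T = F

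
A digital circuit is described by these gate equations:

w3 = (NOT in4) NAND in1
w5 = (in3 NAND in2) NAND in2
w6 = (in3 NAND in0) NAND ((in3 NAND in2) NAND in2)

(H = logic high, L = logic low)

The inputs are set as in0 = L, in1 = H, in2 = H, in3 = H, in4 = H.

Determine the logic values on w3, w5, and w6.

w3 = H, w5 = H, w6 = L

w3 = (NOT H) NAND H = H
w5 = (H NAND H) NAND H = H
w6 = (H NAND L) NAND ((H NAND H) NAND H) = L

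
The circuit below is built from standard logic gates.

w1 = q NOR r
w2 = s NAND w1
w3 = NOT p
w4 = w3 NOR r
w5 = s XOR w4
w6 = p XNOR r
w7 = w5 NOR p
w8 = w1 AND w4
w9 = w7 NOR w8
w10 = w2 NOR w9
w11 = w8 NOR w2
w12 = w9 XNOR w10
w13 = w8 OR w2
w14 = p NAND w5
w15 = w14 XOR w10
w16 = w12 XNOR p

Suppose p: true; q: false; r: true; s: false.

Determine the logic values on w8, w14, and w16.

w8 = false  w14 = true  w16 = false

w1 = q NOR r = false NOR true = false
w2 = s NAND w1 = false NAND false = true
w3 = NOT p = NOT true = false
w4 = w3 NOR r = false NOR true = false
w5 = s XOR w4 = false XOR false = false
w7 = w5 NOR p = false NOR true = false
w8 = w1 AND w4 = false AND false = false
w9 = w7 NOR w8 = false NOR false = true
w10 = w2 NOR w9 = true NOR true = false
w12 = w9 XNOR w10 = true XNOR false = false
w14 = p NAND w5 = true NAND false = true
w16 = w12 XNOR p = false XNOR true = false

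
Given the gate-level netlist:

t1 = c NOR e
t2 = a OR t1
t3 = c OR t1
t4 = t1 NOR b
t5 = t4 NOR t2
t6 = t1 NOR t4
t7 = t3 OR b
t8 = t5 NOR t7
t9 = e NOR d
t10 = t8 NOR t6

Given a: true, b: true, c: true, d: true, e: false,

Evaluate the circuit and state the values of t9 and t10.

t9 = false, t10 = false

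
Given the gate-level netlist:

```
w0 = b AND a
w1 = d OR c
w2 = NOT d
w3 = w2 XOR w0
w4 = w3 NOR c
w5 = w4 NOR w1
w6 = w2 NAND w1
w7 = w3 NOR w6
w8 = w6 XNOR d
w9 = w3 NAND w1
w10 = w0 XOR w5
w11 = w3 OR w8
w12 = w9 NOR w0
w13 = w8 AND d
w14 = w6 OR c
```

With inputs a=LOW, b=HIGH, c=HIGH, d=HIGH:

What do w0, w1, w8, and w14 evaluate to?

w0 = LOW  w1 = HIGH  w8 = HIGH  w14 = HIGH

w0 = b AND a = HIGH AND LOW = LOW
w1 = d OR c = HIGH OR HIGH = HIGH
w2 = NOT d = NOT HIGH = LOW
w6 = w2 NAND w1 = LOW NAND HIGH = HIGH
w8 = w6 XNOR d = HIGH XNOR HIGH = HIGH
w14 = w6 OR c = HIGH OR HIGH = HIGH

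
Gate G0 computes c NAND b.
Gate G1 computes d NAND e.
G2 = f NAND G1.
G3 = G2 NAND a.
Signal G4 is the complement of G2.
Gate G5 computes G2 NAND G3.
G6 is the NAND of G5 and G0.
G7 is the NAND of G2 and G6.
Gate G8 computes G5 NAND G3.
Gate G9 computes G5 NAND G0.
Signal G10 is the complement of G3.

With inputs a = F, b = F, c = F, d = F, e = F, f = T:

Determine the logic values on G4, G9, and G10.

G4 = T, G9 = F, G10 = F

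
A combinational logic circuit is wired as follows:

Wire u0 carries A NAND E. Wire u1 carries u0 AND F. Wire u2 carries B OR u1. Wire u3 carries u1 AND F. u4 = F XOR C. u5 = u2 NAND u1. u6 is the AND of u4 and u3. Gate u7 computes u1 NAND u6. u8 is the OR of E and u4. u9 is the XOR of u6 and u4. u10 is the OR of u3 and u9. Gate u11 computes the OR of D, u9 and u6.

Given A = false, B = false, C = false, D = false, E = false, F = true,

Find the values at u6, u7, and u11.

u0 = A NAND E = false NAND false = true
u1 = u0 AND F = true AND true = true
u3 = u1 AND F = true AND true = true
u4 = F XOR C = true XOR false = true
u6 = u4 AND u3 = true AND true = true
u7 = u1 NAND u6 = true NAND true = false
u9 = u6 XOR u4 = true XOR true = false
u11 = D OR u9 OR u6 = false OR false OR true = true

u6 = true  u7 = false  u11 = true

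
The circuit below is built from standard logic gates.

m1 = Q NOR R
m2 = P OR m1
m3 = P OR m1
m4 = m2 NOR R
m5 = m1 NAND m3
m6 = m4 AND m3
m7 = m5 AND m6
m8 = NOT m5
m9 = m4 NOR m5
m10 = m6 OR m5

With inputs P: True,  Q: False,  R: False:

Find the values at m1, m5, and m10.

m1 = True, m5 = False, m10 = False

m1 = Q NOR R = False NOR False = True
m2 = P OR m1 = True OR True = True
m3 = P OR m1 = True OR True = True
m4 = m2 NOR R = True NOR False = False
m5 = m1 NAND m3 = True NAND True = False
m6 = m4 AND m3 = False AND True = False
m10 = m6 OR m5 = False OR False = False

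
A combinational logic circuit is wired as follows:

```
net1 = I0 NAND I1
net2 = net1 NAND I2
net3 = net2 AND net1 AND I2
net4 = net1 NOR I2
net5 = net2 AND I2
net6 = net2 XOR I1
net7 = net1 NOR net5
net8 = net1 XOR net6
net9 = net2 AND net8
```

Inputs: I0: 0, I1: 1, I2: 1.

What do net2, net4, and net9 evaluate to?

net1 = I0 NAND I1 = 0 NAND 1 = 1
net2 = net1 NAND I2 = 1 NAND 1 = 0
net4 = net1 NOR I2 = 1 NOR 1 = 0
net6 = net2 XOR I1 = 0 XOR 1 = 1
net8 = net1 XOR net6 = 1 XOR 1 = 0
net9 = net2 AND net8 = 0 AND 0 = 0

net2 = 0; net4 = 0; net9 = 0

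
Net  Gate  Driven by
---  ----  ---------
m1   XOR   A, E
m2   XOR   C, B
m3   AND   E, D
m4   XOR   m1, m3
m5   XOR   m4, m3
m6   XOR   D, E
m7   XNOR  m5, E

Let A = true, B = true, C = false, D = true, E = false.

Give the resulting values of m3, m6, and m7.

m3 = false, m6 = true, m7 = false

m1 = A XOR E = true XOR false = true
m3 = E AND D = false AND true = false
m4 = m1 XOR m3 = true XOR false = true
m5 = m4 XOR m3 = true XOR false = true
m6 = D XOR E = true XOR false = true
m7 = m5 XNOR E = true XNOR false = false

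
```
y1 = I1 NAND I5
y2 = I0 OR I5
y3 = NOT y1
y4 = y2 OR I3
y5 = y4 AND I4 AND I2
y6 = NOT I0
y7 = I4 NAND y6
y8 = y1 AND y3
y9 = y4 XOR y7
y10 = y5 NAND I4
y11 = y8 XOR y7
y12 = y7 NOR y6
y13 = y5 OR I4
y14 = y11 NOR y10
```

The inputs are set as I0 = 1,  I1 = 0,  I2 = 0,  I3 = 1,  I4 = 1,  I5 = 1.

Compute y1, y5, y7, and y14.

y1 = I1 NAND I5 = 0 NAND 1 = 1
y2 = I0 OR I5 = 1 OR 1 = 1
y3 = NOT y1 = NOT 1 = 0
y4 = y2 OR I3 = 1 OR 1 = 1
y5 = y4 AND I4 AND I2 = 1 AND 1 AND 0 = 0
y6 = NOT I0 = NOT 1 = 0
y7 = I4 NAND y6 = 1 NAND 0 = 1
y8 = y1 AND y3 = 1 AND 0 = 0
y10 = y5 NAND I4 = 0 NAND 1 = 1
y11 = y8 XOR y7 = 0 XOR 1 = 1
y14 = y11 NOR y10 = 1 NOR 1 = 0

y1 = 1; y5 = 0; y7 = 1; y14 = 0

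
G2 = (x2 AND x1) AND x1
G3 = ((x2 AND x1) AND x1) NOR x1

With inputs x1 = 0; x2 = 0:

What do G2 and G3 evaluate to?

G2 = (0 AND 0) AND 0 = 0
G3 = ((0 AND 0) AND 0) NOR 0 = 1

G2 = 0, G3 = 1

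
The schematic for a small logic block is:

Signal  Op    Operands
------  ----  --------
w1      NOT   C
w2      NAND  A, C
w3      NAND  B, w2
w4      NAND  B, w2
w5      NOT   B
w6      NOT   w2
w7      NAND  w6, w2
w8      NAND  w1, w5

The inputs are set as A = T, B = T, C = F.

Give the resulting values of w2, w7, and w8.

w1 = NOT C = NOT F = T
w2 = A NAND C = T NAND F = T
w5 = NOT B = NOT T = F
w6 = NOT w2 = NOT T = F
w7 = w6 NAND w2 = F NAND T = T
w8 = w1 NAND w5 = T NAND F = T

w2 = T, w7 = T, w8 = T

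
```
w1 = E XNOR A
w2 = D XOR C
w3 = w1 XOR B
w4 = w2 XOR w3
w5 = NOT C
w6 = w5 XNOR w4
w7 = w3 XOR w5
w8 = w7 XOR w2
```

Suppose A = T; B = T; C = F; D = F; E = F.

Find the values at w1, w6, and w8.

w1 = F, w6 = T, w8 = F

w1 = E XNOR A = F XNOR T = F
w2 = D XOR C = F XOR F = F
w3 = w1 XOR B = F XOR T = T
w4 = w2 XOR w3 = F XOR T = T
w5 = NOT C = NOT F = T
w6 = w5 XNOR w4 = T XNOR T = T
w7 = w3 XOR w5 = T XOR T = F
w8 = w7 XOR w2 = F XOR F = F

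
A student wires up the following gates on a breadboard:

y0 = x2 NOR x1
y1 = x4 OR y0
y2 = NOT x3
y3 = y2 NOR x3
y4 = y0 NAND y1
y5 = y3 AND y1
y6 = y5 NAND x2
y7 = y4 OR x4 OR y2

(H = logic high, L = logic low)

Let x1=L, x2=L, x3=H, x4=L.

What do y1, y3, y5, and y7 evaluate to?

y0 = x2 NOR x1 = L NOR L = H
y1 = x4 OR y0 = L OR H = H
y2 = NOT x3 = NOT H = L
y3 = y2 NOR x3 = L NOR H = L
y4 = y0 NAND y1 = H NAND H = L
y5 = y3 AND y1 = L AND H = L
y7 = y4 OR x4 OR y2 = L OR L OR L = L

y1 = H, y3 = L, y5 = L, y7 = L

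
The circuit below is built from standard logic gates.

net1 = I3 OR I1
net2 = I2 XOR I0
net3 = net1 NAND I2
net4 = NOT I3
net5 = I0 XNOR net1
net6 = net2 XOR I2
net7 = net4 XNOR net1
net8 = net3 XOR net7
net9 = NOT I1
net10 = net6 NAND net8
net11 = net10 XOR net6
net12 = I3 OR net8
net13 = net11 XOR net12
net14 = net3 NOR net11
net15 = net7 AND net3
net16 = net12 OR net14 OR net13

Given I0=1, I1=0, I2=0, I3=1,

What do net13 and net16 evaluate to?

net1 = I3 OR I1 = 1 OR 0 = 1
net2 = I2 XOR I0 = 0 XOR 1 = 1
net3 = net1 NAND I2 = 1 NAND 0 = 1
net4 = NOT I3 = NOT 1 = 0
net6 = net2 XOR I2 = 1 XOR 0 = 1
net7 = net4 XNOR net1 = 0 XNOR 1 = 0
net8 = net3 XOR net7 = 1 XOR 0 = 1
net10 = net6 NAND net8 = 1 NAND 1 = 0
net11 = net10 XOR net6 = 0 XOR 1 = 1
net12 = I3 OR net8 = 1 OR 1 = 1
net13 = net11 XOR net12 = 1 XOR 1 = 0
net14 = net3 NOR net11 = 1 NOR 1 = 0
net16 = net12 OR net14 OR net13 = 1 OR 0 OR 0 = 1

net13 = 0, net16 = 1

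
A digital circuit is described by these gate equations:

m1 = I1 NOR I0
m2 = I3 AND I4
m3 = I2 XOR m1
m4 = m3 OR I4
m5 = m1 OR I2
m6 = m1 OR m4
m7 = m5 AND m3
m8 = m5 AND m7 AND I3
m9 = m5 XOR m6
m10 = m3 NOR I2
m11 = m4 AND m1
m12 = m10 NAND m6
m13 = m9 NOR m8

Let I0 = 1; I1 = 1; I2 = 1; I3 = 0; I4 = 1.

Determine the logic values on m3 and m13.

m1 = I1 NOR I0 = 1 NOR 1 = 0
m3 = I2 XOR m1 = 1 XOR 0 = 1
m4 = m3 OR I4 = 1 OR 1 = 1
m5 = m1 OR I2 = 0 OR 1 = 1
m6 = m1 OR m4 = 0 OR 1 = 1
m7 = m5 AND m3 = 1 AND 1 = 1
m8 = m5 AND m7 AND I3 = 1 AND 1 AND 0 = 0
m9 = m5 XOR m6 = 1 XOR 1 = 0
m13 = m9 NOR m8 = 0 NOR 0 = 1

m3 = 1; m13 = 1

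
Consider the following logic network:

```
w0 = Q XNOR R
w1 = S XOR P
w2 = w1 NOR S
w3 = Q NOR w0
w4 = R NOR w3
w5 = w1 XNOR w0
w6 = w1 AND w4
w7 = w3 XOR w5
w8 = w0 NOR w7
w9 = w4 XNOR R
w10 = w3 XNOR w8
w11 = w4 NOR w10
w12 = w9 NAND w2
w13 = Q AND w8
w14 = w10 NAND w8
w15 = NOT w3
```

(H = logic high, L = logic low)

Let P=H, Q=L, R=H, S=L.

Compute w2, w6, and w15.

w0 = Q XNOR R = L XNOR H = L
w1 = S XOR P = L XOR H = H
w2 = w1 NOR S = H NOR L = L
w3 = Q NOR w0 = L NOR L = H
w4 = R NOR w3 = H NOR H = L
w6 = w1 AND w4 = H AND L = L
w15 = NOT w3 = NOT H = L

w2 = L; w6 = L; w15 = L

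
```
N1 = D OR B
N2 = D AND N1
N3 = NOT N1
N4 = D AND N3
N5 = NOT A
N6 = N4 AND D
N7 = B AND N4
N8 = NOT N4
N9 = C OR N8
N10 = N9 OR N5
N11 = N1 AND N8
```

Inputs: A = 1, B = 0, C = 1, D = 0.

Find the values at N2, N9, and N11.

N1 = D OR B = 0 OR 0 = 0
N2 = D AND N1 = 0 AND 0 = 0
N3 = NOT N1 = NOT 0 = 1
N4 = D AND N3 = 0 AND 1 = 0
N8 = NOT N4 = NOT 0 = 1
N9 = C OR N8 = 1 OR 1 = 1
N11 = N1 AND N8 = 0 AND 1 = 0

N2 = 0, N9 = 1, N11 = 0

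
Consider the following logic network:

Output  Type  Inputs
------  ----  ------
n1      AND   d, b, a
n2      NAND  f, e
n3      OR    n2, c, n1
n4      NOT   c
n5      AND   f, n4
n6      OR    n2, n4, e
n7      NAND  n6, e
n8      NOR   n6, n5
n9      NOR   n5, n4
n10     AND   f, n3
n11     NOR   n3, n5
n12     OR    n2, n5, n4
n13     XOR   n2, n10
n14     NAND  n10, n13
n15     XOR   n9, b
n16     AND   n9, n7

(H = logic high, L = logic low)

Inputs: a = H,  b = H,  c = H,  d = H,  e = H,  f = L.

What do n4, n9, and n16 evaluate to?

n4 = L, n9 = H, n16 = L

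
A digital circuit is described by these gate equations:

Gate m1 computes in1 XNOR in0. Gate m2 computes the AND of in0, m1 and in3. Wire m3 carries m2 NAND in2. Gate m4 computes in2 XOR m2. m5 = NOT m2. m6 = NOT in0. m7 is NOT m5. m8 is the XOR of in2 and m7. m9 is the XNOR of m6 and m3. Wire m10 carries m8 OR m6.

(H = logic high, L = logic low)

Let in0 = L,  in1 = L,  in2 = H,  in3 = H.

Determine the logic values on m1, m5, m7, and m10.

m1 = H, m5 = H, m7 = L, m10 = H

m1 = in1 XNOR in0 = L XNOR L = H
m2 = in0 AND m1 AND in3 = L AND H AND H = L
m5 = NOT m2 = NOT L = H
m6 = NOT in0 = NOT L = H
m7 = NOT m5 = NOT H = L
m8 = in2 XOR m7 = H XOR L = H
m10 = m8 OR m6 = H OR H = H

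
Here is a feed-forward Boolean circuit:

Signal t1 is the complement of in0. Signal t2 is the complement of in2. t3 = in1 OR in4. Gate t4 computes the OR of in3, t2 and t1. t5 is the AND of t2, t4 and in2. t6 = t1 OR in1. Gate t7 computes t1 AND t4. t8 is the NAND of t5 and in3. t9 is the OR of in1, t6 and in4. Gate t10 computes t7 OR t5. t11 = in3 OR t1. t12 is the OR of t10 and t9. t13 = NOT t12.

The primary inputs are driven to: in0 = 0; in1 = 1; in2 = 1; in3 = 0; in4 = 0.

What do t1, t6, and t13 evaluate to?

t1 = NOT in0 = NOT 0 = 1
t2 = NOT in2 = NOT 1 = 0
t4 = in3 OR t2 OR t1 = 0 OR 0 OR 1 = 1
t5 = t2 AND t4 AND in2 = 0 AND 1 AND 1 = 0
t6 = t1 OR in1 = 1 OR 1 = 1
t7 = t1 AND t4 = 1 AND 1 = 1
t9 = in1 OR t6 OR in4 = 1 OR 1 OR 0 = 1
t10 = t7 OR t5 = 1 OR 0 = 1
t12 = t10 OR t9 = 1 OR 1 = 1
t13 = NOT t12 = NOT 1 = 0

t1 = 1  t6 = 1  t13 = 0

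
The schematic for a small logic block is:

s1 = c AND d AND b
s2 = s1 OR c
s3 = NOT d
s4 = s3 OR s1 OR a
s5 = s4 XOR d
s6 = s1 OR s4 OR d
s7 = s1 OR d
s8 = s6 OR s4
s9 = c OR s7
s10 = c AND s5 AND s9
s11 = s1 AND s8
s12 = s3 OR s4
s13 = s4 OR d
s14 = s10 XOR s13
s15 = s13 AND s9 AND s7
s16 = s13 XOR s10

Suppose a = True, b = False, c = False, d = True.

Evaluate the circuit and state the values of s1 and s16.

s1 = False; s16 = True

s1 = c AND d AND b = False AND True AND False = False
s3 = NOT d = NOT True = False
s4 = s3 OR s1 OR a = False OR False OR True = True
s5 = s4 XOR d = True XOR True = False
s7 = s1 OR d = False OR True = True
s9 = c OR s7 = False OR True = True
s10 = c AND s5 AND s9 = False AND False AND True = False
s13 = s4 OR d = True OR True = True
s16 = s13 XOR s10 = True XOR False = True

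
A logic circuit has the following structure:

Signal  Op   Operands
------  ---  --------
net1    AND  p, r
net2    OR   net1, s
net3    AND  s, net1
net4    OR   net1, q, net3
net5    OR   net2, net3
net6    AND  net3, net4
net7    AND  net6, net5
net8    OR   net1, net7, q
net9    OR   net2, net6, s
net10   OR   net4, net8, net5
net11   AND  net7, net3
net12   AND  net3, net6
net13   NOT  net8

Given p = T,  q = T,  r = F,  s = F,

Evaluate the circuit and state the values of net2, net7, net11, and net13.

net1 = p AND r = T AND F = F
net2 = net1 OR s = F OR F = F
net3 = s AND net1 = F AND F = F
net4 = net1 OR q OR net3 = F OR T OR F = T
net5 = net2 OR net3 = F OR F = F
net6 = net3 AND net4 = F AND T = F
net7 = net6 AND net5 = F AND F = F
net8 = net1 OR net7 OR q = F OR F OR T = T
net11 = net7 AND net3 = F AND F = F
net13 = NOT net8 = NOT T = F

net2 = F, net7 = F, net11 = F, net13 = F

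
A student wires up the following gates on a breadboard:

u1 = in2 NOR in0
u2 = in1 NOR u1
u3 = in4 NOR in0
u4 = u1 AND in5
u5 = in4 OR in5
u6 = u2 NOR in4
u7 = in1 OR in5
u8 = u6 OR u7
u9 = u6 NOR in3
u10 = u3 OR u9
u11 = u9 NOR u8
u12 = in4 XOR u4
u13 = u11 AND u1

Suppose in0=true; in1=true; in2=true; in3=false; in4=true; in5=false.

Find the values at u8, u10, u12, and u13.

u1 = in2 NOR in0 = true NOR true = false
u2 = in1 NOR u1 = true NOR false = false
u3 = in4 NOR in0 = true NOR true = false
u4 = u1 AND in5 = false AND false = false
u6 = u2 NOR in4 = false NOR true = false
u7 = in1 OR in5 = true OR false = true
u8 = u6 OR u7 = false OR true = true
u9 = u6 NOR in3 = false NOR false = true
u10 = u3 OR u9 = false OR true = true
u11 = u9 NOR u8 = true NOR true = false
u12 = in4 XOR u4 = true XOR false = true
u13 = u11 AND u1 = false AND false = false

u8 = true, u10 = true, u12 = true, u13 = false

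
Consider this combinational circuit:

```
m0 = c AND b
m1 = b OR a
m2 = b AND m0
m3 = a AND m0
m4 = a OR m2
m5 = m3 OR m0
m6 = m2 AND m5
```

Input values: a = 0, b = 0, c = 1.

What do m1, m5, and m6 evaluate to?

m0 = c AND b = 1 AND 0 = 0
m1 = b OR a = 0 OR 0 = 0
m2 = b AND m0 = 0 AND 0 = 0
m3 = a AND m0 = 0 AND 0 = 0
m5 = m3 OR m0 = 0 OR 0 = 0
m6 = m2 AND m5 = 0 AND 0 = 0

m1 = 0  m5 = 0  m6 = 0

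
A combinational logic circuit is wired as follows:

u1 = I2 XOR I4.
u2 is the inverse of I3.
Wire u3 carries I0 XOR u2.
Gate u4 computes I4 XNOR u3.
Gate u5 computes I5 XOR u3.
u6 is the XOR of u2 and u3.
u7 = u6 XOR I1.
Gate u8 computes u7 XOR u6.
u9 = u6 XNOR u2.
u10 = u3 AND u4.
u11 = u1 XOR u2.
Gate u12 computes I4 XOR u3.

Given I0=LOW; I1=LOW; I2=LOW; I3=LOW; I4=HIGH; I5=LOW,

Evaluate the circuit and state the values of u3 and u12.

u2 = NOT I3 = NOT LOW = HIGH
u3 = I0 XOR u2 = LOW XOR HIGH = HIGH
u12 = I4 XOR u3 = HIGH XOR HIGH = LOW

u3 = HIGH; u12 = LOW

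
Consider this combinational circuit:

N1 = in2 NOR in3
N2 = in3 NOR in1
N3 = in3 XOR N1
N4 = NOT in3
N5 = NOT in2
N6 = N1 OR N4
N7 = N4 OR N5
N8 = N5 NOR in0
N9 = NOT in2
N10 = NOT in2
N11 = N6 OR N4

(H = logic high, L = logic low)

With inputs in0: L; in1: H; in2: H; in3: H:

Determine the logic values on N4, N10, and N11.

N1 = in2 NOR in3 = H NOR H = L
N4 = NOT in3 = NOT H = L
N6 = N1 OR N4 = L OR L = L
N10 = NOT in2 = NOT H = L
N11 = N6 OR N4 = L OR L = L

N4 = L, N10 = L, N11 = L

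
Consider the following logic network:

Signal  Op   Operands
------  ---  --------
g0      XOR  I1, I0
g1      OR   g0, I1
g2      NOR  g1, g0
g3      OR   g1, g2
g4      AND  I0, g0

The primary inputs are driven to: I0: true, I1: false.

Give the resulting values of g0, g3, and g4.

g0 = true, g3 = true, g4 = true

g0 = I1 XOR I0 = false XOR true = true
g1 = g0 OR I1 = true OR false = true
g2 = g1 NOR g0 = true NOR true = false
g3 = g1 OR g2 = true OR false = true
g4 = I0 AND g0 = true AND true = true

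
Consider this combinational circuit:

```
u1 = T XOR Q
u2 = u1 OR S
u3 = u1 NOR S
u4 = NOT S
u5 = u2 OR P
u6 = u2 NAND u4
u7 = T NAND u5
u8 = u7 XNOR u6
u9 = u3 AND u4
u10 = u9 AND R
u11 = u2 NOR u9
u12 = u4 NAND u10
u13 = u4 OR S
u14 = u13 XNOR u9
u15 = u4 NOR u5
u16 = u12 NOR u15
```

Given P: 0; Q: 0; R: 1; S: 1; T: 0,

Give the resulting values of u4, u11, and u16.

u1 = T XOR Q = 0 XOR 0 = 0
u2 = u1 OR S = 0 OR 1 = 1
u3 = u1 NOR S = 0 NOR 1 = 0
u4 = NOT S = NOT 1 = 0
u5 = u2 OR P = 1 OR 0 = 1
u9 = u3 AND u4 = 0 AND 0 = 0
u10 = u9 AND R = 0 AND 1 = 0
u11 = u2 NOR u9 = 1 NOR 0 = 0
u12 = u4 NAND u10 = 0 NAND 0 = 1
u15 = u4 NOR u5 = 0 NOR 1 = 0
u16 = u12 NOR u15 = 1 NOR 0 = 0

u4 = 0  u11 = 0  u16 = 0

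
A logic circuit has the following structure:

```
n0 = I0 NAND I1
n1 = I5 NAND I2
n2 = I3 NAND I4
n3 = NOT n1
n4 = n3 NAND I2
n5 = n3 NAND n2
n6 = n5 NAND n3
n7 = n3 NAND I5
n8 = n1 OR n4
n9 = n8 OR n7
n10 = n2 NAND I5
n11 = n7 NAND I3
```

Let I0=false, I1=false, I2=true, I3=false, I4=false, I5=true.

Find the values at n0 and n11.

n0 = I0 NAND I1 = false NAND false = true
n1 = I5 NAND I2 = true NAND true = false
n3 = NOT n1 = NOT false = true
n7 = n3 NAND I5 = true NAND true = false
n11 = n7 NAND I3 = false NAND false = true

n0 = true, n11 = true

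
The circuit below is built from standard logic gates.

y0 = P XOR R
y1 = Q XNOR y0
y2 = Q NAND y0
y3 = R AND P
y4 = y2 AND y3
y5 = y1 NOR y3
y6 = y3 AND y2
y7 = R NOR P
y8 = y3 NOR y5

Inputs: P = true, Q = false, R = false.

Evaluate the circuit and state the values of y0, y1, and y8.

y0 = P XOR R = true XOR false = true
y1 = Q XNOR y0 = false XNOR true = false
y3 = R AND P = false AND true = false
y5 = y1 NOR y3 = false NOR false = true
y8 = y3 NOR y5 = false NOR true = false

y0 = true  y1 = false  y8 = false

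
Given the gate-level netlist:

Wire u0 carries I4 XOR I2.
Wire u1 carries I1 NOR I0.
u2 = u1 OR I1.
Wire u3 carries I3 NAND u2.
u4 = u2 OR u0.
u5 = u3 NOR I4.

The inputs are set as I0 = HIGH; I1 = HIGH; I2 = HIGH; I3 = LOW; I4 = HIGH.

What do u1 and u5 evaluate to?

u1 = LOW, u5 = LOW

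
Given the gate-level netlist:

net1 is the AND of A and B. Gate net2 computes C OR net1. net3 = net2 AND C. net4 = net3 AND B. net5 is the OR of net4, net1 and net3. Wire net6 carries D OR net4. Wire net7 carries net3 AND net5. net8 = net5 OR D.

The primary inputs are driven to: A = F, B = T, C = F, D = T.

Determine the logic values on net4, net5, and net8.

net4 = F  net5 = F  net8 = T

net1 = A AND B = F AND T = F
net2 = C OR net1 = F OR F = F
net3 = net2 AND C = F AND F = F
net4 = net3 AND B = F AND T = F
net5 = net4 OR net1 OR net3 = F OR F OR F = F
net8 = net5 OR D = F OR T = T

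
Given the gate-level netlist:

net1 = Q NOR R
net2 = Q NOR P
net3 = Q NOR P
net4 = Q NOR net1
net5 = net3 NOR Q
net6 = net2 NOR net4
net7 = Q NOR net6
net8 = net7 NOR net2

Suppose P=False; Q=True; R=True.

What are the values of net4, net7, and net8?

net4 = False, net7 = False, net8 = True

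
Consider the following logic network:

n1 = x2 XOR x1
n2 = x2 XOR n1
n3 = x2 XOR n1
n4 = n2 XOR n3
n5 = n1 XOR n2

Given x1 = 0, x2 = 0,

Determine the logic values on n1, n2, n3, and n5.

n1 = 0, n2 = 0, n3 = 0, n5 = 0

n1 = x2 XOR x1 = 0 XOR 0 = 0
n2 = x2 XOR n1 = 0 XOR 0 = 0
n3 = x2 XOR n1 = 0 XOR 0 = 0
n5 = n1 XOR n2 = 0 XOR 0 = 0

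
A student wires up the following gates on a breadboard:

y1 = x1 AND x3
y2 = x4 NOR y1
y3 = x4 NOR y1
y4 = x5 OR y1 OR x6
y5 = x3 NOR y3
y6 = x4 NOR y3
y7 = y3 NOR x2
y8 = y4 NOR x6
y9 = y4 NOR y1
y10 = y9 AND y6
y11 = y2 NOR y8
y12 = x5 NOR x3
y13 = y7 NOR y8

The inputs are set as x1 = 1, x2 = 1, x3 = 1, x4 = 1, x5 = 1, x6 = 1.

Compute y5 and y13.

y1 = x1 AND x3 = 1 AND 1 = 1
y3 = x4 NOR y1 = 1 NOR 1 = 0
y4 = x5 OR y1 OR x6 = 1 OR 1 OR 1 = 1
y5 = x3 NOR y3 = 1 NOR 0 = 0
y7 = y3 NOR x2 = 0 NOR 1 = 0
y8 = y4 NOR x6 = 1 NOR 1 = 0
y13 = y7 NOR y8 = 0 NOR 0 = 1

y5 = 0; y13 = 1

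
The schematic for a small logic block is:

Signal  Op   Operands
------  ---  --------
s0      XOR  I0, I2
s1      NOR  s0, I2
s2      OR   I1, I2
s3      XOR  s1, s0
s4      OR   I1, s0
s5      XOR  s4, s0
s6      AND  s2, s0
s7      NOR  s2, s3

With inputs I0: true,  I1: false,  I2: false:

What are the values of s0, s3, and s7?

s0 = I0 XOR I2 = true XOR false = true
s1 = s0 NOR I2 = true NOR false = false
s2 = I1 OR I2 = false OR false = false
s3 = s1 XOR s0 = false XOR true = true
s7 = s2 NOR s3 = false NOR true = false

s0 = true  s3 = true  s7 = false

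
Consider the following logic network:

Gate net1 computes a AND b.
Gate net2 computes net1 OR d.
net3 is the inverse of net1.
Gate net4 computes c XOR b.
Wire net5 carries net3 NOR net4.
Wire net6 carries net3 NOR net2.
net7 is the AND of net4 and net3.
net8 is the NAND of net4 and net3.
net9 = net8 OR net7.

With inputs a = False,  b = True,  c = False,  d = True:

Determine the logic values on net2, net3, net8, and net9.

net1 = a AND b = False AND True = False
net2 = net1 OR d = False OR True = True
net3 = NOT net1 = NOT False = True
net4 = c XOR b = False XOR True = True
net7 = net4 AND net3 = True AND True = True
net8 = net4 NAND net3 = True NAND True = False
net9 = net8 OR net7 = False OR True = True

net2 = True, net3 = True, net8 = False, net9 = True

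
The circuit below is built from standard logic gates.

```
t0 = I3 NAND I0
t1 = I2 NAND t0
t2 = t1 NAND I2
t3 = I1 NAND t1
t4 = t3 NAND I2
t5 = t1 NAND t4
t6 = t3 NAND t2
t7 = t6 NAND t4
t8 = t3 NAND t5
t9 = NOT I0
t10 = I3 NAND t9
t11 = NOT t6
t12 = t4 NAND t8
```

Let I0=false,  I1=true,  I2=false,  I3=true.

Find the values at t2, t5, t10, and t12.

t2 = true; t5 = false; t10 = false; t12 = false

t0 = I3 NAND I0 = true NAND false = true
t1 = I2 NAND t0 = false NAND true = true
t2 = t1 NAND I2 = true NAND false = true
t3 = I1 NAND t1 = true NAND true = false
t4 = t3 NAND I2 = false NAND false = true
t5 = t1 NAND t4 = true NAND true = false
t8 = t3 NAND t5 = false NAND false = true
t9 = NOT I0 = NOT false = true
t10 = I3 NAND t9 = true NAND true = false
t12 = t4 NAND t8 = true NAND true = false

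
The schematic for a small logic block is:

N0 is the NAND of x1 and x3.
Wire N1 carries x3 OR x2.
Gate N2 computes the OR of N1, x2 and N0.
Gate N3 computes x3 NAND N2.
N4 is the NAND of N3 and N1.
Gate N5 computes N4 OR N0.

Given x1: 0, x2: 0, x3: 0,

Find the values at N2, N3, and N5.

N2 = 1, N3 = 1, N5 = 1

N0 = x1 NAND x3 = 0 NAND 0 = 1
N1 = x3 OR x2 = 0 OR 0 = 0
N2 = N1 OR x2 OR N0 = 0 OR 0 OR 1 = 1
N3 = x3 NAND N2 = 0 NAND 1 = 1
N4 = N3 NAND N1 = 1 NAND 0 = 1
N5 = N4 OR N0 = 1 OR 1 = 1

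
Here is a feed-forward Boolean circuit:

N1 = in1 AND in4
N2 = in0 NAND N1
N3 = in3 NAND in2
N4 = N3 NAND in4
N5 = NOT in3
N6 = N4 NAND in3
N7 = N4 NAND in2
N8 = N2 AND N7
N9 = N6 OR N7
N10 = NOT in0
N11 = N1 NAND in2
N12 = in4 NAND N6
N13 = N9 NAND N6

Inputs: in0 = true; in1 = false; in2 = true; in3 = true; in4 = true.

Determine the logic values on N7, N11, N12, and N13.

N7 = false, N11 = true, N12 = true, N13 = true

N1 = in1 AND in4 = false AND true = false
N3 = in3 NAND in2 = true NAND true = false
N4 = N3 NAND in4 = false NAND true = true
N6 = N4 NAND in3 = true NAND true = false
N7 = N4 NAND in2 = true NAND true = false
N9 = N6 OR N7 = false OR false = false
N11 = N1 NAND in2 = false NAND true = true
N12 = in4 NAND N6 = true NAND false = true
N13 = N9 NAND N6 = false NAND false = true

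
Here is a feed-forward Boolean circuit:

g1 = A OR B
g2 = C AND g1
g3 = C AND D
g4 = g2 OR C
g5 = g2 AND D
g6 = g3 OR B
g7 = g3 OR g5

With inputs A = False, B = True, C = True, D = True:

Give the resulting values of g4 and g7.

g4 = True, g7 = True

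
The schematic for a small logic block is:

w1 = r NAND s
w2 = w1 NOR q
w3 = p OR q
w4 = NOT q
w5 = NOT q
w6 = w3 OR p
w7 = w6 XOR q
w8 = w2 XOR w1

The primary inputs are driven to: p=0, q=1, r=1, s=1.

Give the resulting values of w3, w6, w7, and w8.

w1 = r NAND s = 1 NAND 1 = 0
w2 = w1 NOR q = 0 NOR 1 = 0
w3 = p OR q = 0 OR 1 = 1
w6 = w3 OR p = 1 OR 0 = 1
w7 = w6 XOR q = 1 XOR 1 = 0
w8 = w2 XOR w1 = 0 XOR 0 = 0

w3 = 1, w6 = 1, w7 = 0, w8 = 0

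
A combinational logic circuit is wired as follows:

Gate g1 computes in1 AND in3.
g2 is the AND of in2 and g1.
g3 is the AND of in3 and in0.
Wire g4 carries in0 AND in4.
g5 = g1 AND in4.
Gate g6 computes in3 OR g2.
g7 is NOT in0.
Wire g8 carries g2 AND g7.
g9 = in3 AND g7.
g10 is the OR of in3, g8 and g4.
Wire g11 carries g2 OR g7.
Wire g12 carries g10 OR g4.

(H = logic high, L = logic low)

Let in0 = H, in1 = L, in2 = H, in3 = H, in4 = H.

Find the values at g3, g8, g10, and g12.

g1 = in1 AND in3 = L AND H = L
g2 = in2 AND g1 = H AND L = L
g3 = in3 AND in0 = H AND H = H
g4 = in0 AND in4 = H AND H = H
g7 = NOT in0 = NOT H = L
g8 = g2 AND g7 = L AND L = L
g10 = in3 OR g8 OR g4 = H OR L OR H = H
g12 = g10 OR g4 = H OR H = H

g3 = H, g8 = L, g10 = H, g12 = H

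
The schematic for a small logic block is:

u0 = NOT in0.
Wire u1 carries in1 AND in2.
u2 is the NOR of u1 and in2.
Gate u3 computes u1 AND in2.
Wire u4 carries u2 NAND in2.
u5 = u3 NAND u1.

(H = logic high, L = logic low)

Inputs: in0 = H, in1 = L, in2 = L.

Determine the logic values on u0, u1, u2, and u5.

u0 = NOT in0 = NOT H = L
u1 = in1 AND in2 = L AND L = L
u2 = u1 NOR in2 = L NOR L = H
u3 = u1 AND in2 = L AND L = L
u5 = u3 NAND u1 = L NAND L = H

u0 = L; u1 = L; u2 = H; u5 = H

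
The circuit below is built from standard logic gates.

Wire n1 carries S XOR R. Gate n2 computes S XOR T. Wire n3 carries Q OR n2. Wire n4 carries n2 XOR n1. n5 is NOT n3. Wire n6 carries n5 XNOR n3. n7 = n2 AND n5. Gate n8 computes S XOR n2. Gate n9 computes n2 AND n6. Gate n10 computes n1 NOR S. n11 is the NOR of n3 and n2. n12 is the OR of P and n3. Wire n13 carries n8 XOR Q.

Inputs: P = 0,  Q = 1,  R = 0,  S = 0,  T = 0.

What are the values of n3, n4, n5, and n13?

n3 = 1, n4 = 0, n5 = 0, n13 = 1

n1 = S XOR R = 0 XOR 0 = 0
n2 = S XOR T = 0 XOR 0 = 0
n3 = Q OR n2 = 1 OR 0 = 1
n4 = n2 XOR n1 = 0 XOR 0 = 0
n5 = NOT n3 = NOT 1 = 0
n8 = S XOR n2 = 0 XOR 0 = 0
n13 = n8 XOR Q = 0 XOR 1 = 1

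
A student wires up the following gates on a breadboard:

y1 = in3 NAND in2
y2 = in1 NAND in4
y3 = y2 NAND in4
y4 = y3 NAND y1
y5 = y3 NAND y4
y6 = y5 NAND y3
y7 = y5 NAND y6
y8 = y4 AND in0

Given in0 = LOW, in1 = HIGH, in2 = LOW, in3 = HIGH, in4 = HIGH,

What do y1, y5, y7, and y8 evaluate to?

y1 = in3 NAND in2 = HIGH NAND LOW = HIGH
y2 = in1 NAND in4 = HIGH NAND HIGH = LOW
y3 = y2 NAND in4 = LOW NAND HIGH = HIGH
y4 = y3 NAND y1 = HIGH NAND HIGH = LOW
y5 = y3 NAND y4 = HIGH NAND LOW = HIGH
y6 = y5 NAND y3 = HIGH NAND HIGH = LOW
y7 = y5 NAND y6 = HIGH NAND LOW = HIGH
y8 = y4 AND in0 = LOW AND LOW = LOW

y1 = HIGH, y5 = HIGH, y7 = HIGH, y8 = LOW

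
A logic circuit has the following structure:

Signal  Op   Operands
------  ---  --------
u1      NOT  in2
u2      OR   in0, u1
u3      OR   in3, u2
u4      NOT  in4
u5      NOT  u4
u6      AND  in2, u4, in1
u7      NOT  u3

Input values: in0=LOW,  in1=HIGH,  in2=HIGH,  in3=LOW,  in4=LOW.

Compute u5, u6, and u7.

u5 = LOW; u6 = HIGH; u7 = HIGH

u1 = NOT in2 = NOT HIGH = LOW
u2 = in0 OR u1 = LOW OR LOW = LOW
u3 = in3 OR u2 = LOW OR LOW = LOW
u4 = NOT in4 = NOT LOW = HIGH
u5 = NOT u4 = NOT HIGH = LOW
u6 = in2 AND u4 AND in1 = HIGH AND HIGH AND HIGH = HIGH
u7 = NOT u3 = NOT LOW = HIGH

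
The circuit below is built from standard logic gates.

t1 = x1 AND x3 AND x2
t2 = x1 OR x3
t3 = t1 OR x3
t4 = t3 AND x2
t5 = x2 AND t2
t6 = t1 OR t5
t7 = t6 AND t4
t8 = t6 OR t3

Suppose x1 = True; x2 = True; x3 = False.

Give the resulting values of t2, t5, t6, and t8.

t1 = x1 AND x3 AND x2 = True AND False AND True = False
t2 = x1 OR x3 = True OR False = True
t3 = t1 OR x3 = False OR False = False
t5 = x2 AND t2 = True AND True = True
t6 = t1 OR t5 = False OR True = True
t8 = t6 OR t3 = True OR False = True

t2 = True; t5 = True; t6 = True; t8 = True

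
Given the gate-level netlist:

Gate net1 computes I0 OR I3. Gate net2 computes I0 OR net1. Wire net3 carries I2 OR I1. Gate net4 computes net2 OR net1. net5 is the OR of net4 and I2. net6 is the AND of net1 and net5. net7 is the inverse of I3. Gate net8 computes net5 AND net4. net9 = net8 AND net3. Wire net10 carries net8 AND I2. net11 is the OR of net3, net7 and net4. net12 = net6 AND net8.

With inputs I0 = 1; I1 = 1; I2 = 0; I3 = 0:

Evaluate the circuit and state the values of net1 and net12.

net1 = I0 OR I3 = 1 OR 0 = 1
net2 = I0 OR net1 = 1 OR 1 = 1
net4 = net2 OR net1 = 1 OR 1 = 1
net5 = net4 OR I2 = 1 OR 0 = 1
net6 = net1 AND net5 = 1 AND 1 = 1
net8 = net5 AND net4 = 1 AND 1 = 1
net12 = net6 AND net8 = 1 AND 1 = 1

net1 = 1, net12 = 1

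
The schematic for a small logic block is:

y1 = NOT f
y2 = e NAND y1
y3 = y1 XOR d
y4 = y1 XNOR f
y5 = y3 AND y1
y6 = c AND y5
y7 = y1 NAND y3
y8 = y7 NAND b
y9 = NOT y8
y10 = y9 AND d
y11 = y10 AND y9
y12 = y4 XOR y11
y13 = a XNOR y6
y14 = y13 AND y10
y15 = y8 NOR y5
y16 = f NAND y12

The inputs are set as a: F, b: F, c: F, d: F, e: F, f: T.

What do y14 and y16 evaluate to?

y14 = F; y16 = T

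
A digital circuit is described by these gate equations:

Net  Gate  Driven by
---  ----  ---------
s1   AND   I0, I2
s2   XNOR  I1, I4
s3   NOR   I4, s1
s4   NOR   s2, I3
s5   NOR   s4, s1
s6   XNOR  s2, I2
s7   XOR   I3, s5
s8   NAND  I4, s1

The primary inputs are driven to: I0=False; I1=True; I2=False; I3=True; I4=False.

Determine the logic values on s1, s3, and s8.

s1 = False  s3 = True  s8 = True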